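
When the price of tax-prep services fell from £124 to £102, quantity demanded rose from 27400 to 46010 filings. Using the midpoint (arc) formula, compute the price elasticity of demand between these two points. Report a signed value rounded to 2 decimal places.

-2.60

%ΔQ = (46010 − 27400) / [(27400 + 46010)/2] = 18610/36705 = 0.507015…
%ΔP = (102 − 124) / [(124 + 102)/2] = -22/113 = -0.194690…
Arc Ed = %ΔQ / %ΔP = (18610/36705) / (-22/113) = -2.6042…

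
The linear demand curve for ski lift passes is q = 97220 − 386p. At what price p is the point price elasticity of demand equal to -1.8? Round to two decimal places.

Ed = −386p/(97220 − 386p). Set this equal to -1.8:
386p = 1.8·(97220 − 386p) ⇒ 386p(1 + 1.8) = 1.8·97220
p = 1.8·97220 / (386·2.8) = 161.9133…

161.91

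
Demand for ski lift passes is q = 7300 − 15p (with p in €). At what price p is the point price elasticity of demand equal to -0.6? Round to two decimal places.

182.50

Ed = −15p/(7300 − 15p). Set this equal to -0.6:
15p = 0.6·(7300 − 15p) ⇒ 15p(1 + 0.6) = 0.6·7300
p = 0.6·7300 / (15·1.6) = 182.5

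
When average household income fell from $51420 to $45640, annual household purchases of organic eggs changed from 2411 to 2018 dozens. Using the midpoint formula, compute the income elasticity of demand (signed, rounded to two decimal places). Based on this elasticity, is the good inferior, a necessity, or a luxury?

%ΔQ = (2018 − 2411)/[( 2411 + 2018)/2] = -393/2214.5 = -0.177466…
%ΔIncome = (45640 − 51420)/[( 51420 + 45640)/2] = -5780/48530 = -0.119101…
E_income = (-393/2214.5) / (-5780/48530) = 1.4900…
E_income > 1 ⇒ normal good, luxury.

1.49; luxury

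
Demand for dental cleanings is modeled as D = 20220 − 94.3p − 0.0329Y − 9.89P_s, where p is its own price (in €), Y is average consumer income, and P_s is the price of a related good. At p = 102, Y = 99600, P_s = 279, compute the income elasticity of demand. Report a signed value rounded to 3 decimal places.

At the given values, D = 20220 − 94.3(102) − 0.0329(99600) − 9.89(279) = 4565.25.
∂D/∂Y = -0.0329.
E = (-0.0329) × (99600/4565.25) = -0.71777…

-0.718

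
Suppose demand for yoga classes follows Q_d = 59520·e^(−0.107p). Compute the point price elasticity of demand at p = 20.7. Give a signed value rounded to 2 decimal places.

dQ_d/dp = −0.107·Q_d = -695.229. At p = 20.7, Q_d = 6497.47.
Ed = (dQ_d/dp)·(p/Q_d) = (-695.229) × (20.7/6497.47) = -2.2149

-2.21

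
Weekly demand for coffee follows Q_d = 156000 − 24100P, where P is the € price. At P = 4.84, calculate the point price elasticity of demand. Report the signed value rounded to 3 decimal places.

-2.964

dQ_d/dP = −24100. At P = 4.84, Q_d = 156000 − 24100(4.84) = 39356.
Ed = (dQ_d/dP)·(P/Q_d) = −24100 × (4.84/39356) = -2.96381…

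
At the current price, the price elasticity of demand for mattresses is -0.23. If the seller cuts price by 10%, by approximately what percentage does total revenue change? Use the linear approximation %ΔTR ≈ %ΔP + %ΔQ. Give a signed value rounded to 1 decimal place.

-7.7%

%ΔQ ≈ Ed × %ΔP = (-0.23) × (-10%) = +2.3000%
%ΔTR ≈ %ΔP + %ΔQ = (-10%) + (+2.3000%) = -7.7000%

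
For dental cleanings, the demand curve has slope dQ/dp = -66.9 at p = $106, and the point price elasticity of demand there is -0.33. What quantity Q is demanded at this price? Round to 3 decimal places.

21489.091

Ed = (dQ/dp)·(p/Q) ⇒ Q = (dQ/dp)·p/Ed = (-66.9)·106/(-0.33) = 21489.09090…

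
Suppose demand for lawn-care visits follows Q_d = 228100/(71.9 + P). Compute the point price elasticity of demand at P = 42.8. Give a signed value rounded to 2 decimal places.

dQ_d/dP = −228100/(71.9 + P)² = -17.338. At P = 42.8, Q_d = 1988.67.
Ed = (dQ_d/dP)·(P/Q_d) = (-17.338) × (42.8/1988.67) = -0.3731…

-0.37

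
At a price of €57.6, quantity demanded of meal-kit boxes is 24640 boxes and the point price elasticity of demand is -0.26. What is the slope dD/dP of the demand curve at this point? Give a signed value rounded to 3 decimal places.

Ed = (dD/dP)·(P/D) ⇒ dD/dP = Ed·D/P = (-0.26)·24640/57.6 = -111.22222…

-111.222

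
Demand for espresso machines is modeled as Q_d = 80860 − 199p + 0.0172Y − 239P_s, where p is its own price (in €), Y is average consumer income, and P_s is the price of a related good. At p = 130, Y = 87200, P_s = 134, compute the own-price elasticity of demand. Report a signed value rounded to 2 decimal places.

At the given values, Q_d = 80860 − 199(130) + 0.0172(87200) − 239(134) = 24463.84.
∂Q_d/∂p = −199.
E = (-199) × (130/24463.84) = -1.0574…

-1.06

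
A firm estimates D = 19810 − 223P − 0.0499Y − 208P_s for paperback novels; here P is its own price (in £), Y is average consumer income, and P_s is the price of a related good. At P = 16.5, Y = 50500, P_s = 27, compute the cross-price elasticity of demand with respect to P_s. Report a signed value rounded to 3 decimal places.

At the given values, D = 19810 − 223(16.5) − 0.0499(50500) − 208(27) = 7994.55.
∂D/∂P_s = -208.
E = (-208) × (27/7994.55) = -0.70247…

-0.702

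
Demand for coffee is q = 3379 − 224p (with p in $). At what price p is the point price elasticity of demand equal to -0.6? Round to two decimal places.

Ed = −224p/(3379 − 224p). Set this equal to -0.6:
224p = 0.6·(3379 − 224p) ⇒ 224p(1 + 0.6) = 0.6·3379
p = 0.6·3379 / (224·1.6) = 5.6568…

5.66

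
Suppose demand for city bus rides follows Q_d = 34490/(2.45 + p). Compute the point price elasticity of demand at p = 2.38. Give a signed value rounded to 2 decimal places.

-0.49

dQ_d/dp = −34490/(2.45 + p)² = -1478.42. At p = 2.38, Q_d = 7140.79.
Ed = (dQ_d/dp)·(p/Q_d) = (-1478.42) × (2.38/7140.79) = -0.4927…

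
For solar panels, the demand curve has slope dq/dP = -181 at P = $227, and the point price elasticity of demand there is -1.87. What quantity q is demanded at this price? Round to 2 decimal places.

Ed = (dq/dP)·(P/q) ⇒ q = (dq/dP)·P/Ed = (-181)·227/(-1.87) = 21971.6577…

21971.66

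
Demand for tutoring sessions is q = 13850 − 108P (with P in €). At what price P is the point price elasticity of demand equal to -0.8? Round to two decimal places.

Ed = −108P/(13850 − 108P). Set this equal to -0.8:
108P = 0.8·(13850 − 108P) ⇒ 108P(1 + 0.8) = 0.8·13850
P = 0.8·13850 / (108·1.8) = 56.9958…

57.00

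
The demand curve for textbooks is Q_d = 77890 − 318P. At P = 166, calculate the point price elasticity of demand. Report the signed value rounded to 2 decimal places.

dQ_d/dP = −318. At P = 166, Q_d = 77890 − 318(166) = 25102.
Ed = (dQ_d/dP)·(P/Q_d) = −318 × (166/25102) = -2.1029…

-2.10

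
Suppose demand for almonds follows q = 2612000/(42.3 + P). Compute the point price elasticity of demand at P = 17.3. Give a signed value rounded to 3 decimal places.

dq/dP = −2612000/(42.3 + P)² = -735.327. At P = 17.3, q = 43825.5.
Ed = (dq/dP)·(P/q) = (-735.327) × (17.3/43825.5) = -0.29026…

-0.290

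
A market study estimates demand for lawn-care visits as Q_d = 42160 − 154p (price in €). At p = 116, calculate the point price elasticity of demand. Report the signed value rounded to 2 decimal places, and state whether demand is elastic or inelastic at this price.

-0.74; inelastic

dQ_d/dp = −154. At p = 116, Q_d = 42160 − 154(116) = 24296.
Ed = (dQ_d/dp)·(p/Q_d) = −154 × (116/24296) = -0.7352…
|Ed| = 0.74 < 1, so demand is inelastic.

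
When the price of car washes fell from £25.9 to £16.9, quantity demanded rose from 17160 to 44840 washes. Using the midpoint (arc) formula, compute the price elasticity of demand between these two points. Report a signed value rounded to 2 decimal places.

-2.12

%ΔQ = (44840 − 17160) / [(17160 + 44840)/2] = 27680/31000 = 0.892903…
%ΔP = (16.9 − 25.9) / [(25.9 + 16.9)/2] = -9/21.4 = -0.420560…
Arc Ed = %ΔQ / %ΔP = (27680/31000) / (-9/21.4) = -2.1231…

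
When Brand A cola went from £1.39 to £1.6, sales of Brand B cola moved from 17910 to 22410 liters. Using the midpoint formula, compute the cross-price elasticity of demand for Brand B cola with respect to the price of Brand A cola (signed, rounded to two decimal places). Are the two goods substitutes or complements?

%ΔQ_{Brand B cola} = (22410 − 17910)/avg = 4500/20160 = 0.223214…
%ΔP_{Brand A cola} = (1.6 − 1.39)/avg = 0.21/1.495 = 0.140468…
E_cross = (4500/20160) / (0.21/1.495) = 1.5890…
E_cross > 0 ⇒ the goods are substitutes.

1.59; substitutes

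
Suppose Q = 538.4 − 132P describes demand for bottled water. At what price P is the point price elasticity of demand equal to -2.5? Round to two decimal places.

Ed = −132P/(538.4 − 132P). Set this equal to -2.5:
132P = 2.5·(538.4 − 132P) ⇒ 132P(1 + 2.5) = 2.5·538.4
P = 2.5·538.4 / (132·3.5) = 2.9134…

2.91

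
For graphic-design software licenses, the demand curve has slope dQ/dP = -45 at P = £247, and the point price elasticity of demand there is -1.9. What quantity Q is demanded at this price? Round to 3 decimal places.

5850.000

Ed = (dQ/dP)·(P/Q) ⇒ Q = (dQ/dP)·P/Ed = (-45)·247/(-1.9) = 5850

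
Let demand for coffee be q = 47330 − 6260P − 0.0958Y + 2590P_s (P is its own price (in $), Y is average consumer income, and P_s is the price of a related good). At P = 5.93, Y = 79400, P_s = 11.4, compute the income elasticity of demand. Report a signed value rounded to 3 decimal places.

At the given values, q = 47330 − 6260(5.93) − 0.0958(79400) + 2590(11.4) = 32127.68.
∂q/∂Y = -0.0958.
E = (-0.0958) × (79400/32127.68) = -0.23675…

-0.237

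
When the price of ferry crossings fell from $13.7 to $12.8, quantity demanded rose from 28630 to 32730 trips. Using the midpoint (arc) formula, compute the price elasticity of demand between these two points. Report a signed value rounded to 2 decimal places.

%ΔQ = (32730 − 28630) / [(28630 + 32730)/2] = 4100/30680 = 0.133637…
%ΔP = (12.8 − 13.7) / [(13.7 + 12.8)/2] = -0.9/13.25 = -0.067924…
Arc Ed = %ΔQ / %ΔP = (4100/30680) / (-0.9/13.25) = -1.9674…

-1.97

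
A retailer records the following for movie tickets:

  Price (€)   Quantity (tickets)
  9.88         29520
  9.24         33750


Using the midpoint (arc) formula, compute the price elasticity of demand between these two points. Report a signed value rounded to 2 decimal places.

-2.00

%ΔQ = (33750 − 29520) / [(29520 + 33750)/2] = 4230/31635 = 0.133712…
%ΔP = (9.24 − 9.88) / [(9.88 + 9.24)/2] = -0.64/9.56 = -0.066945…
Arc Ed = %ΔQ / %ΔP = (4230/31635) / (-0.64/9.56) = -1.9973…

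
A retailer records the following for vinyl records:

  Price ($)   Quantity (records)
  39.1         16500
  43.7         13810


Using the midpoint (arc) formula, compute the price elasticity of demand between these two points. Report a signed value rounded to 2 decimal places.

-1.60

%ΔQ = (13810 − 16500) / [(16500 + 13810)/2] = -2690/15155 = -0.177499…
%ΔP = (43.7 − 39.1) / [(39.1 + 43.7)/2] = 4.6/41.4 = 0.111111…
Arc Ed = %ΔQ / %ΔP = (-2690/15155) / (4.6/41.4) = -1.5974…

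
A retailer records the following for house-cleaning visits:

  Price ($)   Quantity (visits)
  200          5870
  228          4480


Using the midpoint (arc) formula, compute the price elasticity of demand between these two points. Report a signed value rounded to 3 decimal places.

-2.053

%ΔQ = (4480 − 5870) / [(5870 + 4480)/2] = -1390/5175 = -0.268599…
%ΔP = (228 − 200) / [(200 + 228)/2] = 28/214 = 0.130841…
Arc Ed = %ΔQ / %ΔP = (-1390/5175) / (28/214) = -2.05286…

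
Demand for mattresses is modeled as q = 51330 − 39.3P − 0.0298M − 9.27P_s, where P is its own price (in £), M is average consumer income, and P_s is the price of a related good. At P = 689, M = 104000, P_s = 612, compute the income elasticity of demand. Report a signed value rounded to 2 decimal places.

At the given values, q = 51330 − 39.3(689) − 0.0298(104000) − 9.27(612) = 15479.86.
∂q/∂M = -0.0298.
E = (-0.0298) × (104000/15479.86) = -0.2002…

-0.20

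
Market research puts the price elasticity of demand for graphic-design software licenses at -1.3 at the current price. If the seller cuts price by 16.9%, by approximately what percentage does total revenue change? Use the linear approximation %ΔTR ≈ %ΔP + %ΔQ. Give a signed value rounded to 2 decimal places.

+5.07%

%ΔQ ≈ Ed × %ΔP = (-1.3) × (-16.9%) = +21.9700%
%ΔTR ≈ %ΔP + %ΔQ = (-16.9%) + (+21.9700%) = +5.0700%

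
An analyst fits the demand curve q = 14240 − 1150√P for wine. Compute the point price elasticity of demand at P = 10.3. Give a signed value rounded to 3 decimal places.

dq/dP = −1150/(2√P) = -179.163. At P = 10.3, q = 10549.2.
Ed = (dq/dP)·(P/q) = (-179.163) × (10.3/10549.2) = -0.17493…

-0.175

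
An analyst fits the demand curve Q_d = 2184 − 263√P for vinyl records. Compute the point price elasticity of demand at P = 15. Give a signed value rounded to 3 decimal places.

-0.437

dQ_d/dP = −263/(2√P) = -33.9532. At P = 15, Q_d = 1165.41.
Ed = (dQ_d/dP)·(P/Q_d) = (-33.9532) × (15/1165.41) = -0.43701…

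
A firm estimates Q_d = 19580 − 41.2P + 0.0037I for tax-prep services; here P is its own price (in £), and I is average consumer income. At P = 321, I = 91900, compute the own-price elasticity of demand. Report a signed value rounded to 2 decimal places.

-1.98

At the given values, Q_d = 19580 − 41.2(321) + 0.0037(91900) = 6694.83.
∂Q_d/∂P = −41.2.
E = (-41.2) × (321/6694.83) = -1.9754…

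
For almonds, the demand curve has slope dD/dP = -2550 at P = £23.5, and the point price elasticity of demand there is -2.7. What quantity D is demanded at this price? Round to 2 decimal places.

22194.44

Ed = (dD/dP)·(P/D) ⇒ D = (dD/dP)·P/Ed = (-2550)·23.5/(-2.7) = 22194.4444…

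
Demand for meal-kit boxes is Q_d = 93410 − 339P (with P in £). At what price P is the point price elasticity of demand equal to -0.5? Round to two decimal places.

Ed = −339P/(93410 − 339P). Set this equal to -0.5:
339P = 0.5·(93410 − 339P) ⇒ 339P(1 + 0.5) = 0.5·93410
P = 0.5·93410 / (339·1.5) = 91.8485…

91.85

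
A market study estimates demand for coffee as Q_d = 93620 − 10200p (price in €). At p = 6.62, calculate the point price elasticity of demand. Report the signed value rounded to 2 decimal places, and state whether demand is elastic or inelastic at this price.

-2.59; elastic

dQ_d/dp = −10200. At p = 6.62, Q_d = 93620 − 10200(6.62) = 26096.
Ed = (dQ_d/dp)·(p/Q_d) = −10200 × (6.62/26096) = -2.5875…
|Ed| = 2.59 > 1, so demand is elastic.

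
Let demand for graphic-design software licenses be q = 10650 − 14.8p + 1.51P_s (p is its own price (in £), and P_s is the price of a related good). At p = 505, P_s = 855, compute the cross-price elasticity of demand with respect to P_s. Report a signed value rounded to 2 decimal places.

At the given values, q = 10650 − 14.8(505) + 1.51(855) = 4467.05.
∂q/∂P_s = 1.51.
E = (1.51) × (855/4467.05) = 0.2890…

0.29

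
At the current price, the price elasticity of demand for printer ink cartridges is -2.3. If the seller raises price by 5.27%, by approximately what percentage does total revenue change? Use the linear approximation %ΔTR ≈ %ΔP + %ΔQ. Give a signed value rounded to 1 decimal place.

%ΔQ ≈ Ed × %ΔP = (-2.3) × (+5.27%) = -12.1210%
%ΔTR ≈ %ΔP + %ΔQ = (+5.27%) + (-12.1210%) = -6.8510%

-6.9%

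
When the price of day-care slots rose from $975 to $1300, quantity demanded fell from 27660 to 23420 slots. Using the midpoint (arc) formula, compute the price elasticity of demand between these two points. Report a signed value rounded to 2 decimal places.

%ΔQ = (23420 − 27660) / [(27660 + 23420)/2] = -4240/25540 = -0.166014…
%ΔP = (1300 − 975) / [(975 + 1300)/2] = 325/1137.5 = 0.285714…
Arc Ed = %ΔQ / %ΔP = (-4240/25540) / (325/1137.5) = -0.5810…

-0.58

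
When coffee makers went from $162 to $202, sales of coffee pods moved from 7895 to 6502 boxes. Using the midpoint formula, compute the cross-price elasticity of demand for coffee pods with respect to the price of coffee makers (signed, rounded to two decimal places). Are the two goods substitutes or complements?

-0.88; complements

%ΔQ_{coffee pods} = (6502 − 7895)/avg = -1393/7198.5 = -0.193512…
%ΔP_{coffee makers} = (202 − 162)/avg = 40/182 = 0.219780…
E_cross = (-1393/7198.5) / (40/182) = -0.8804…
E_cross < 0 ⇒ the goods are complements.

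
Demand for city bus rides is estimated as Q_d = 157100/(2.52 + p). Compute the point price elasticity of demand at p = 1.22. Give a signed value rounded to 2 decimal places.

-0.33

dQ_d/dp = −157100/(2.52 + p)² = -11231.4. At p = 1.22, Q_d = 42005.3.
Ed = (dQ_d/dp)·(p/Q_d) = (-11231.4) × (1.22/42005.3) = -0.3262…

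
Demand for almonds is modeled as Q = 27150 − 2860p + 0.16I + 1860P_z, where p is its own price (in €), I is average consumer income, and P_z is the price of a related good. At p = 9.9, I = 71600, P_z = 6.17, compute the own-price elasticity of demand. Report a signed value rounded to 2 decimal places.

At the given values, Q = 27150 − 2860(9.9) + 0.16(71600) + 1860(6.17) = 21768.2.
∂Q/∂p = −2860.
E = (-2860) × (9.9/21768.2) = -1.3007…

-1.30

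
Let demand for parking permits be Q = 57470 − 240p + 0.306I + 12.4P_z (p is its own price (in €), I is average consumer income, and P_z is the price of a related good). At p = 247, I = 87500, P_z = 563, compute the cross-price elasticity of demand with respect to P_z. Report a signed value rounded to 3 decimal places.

At the given values, Q = 57470 − 240(247) + 0.306(87500) + 12.4(563) = 31946.2.
∂Q/∂P_z = 12.4.
E = (12.4) × (563/31946.2) = 0.21852…

0.219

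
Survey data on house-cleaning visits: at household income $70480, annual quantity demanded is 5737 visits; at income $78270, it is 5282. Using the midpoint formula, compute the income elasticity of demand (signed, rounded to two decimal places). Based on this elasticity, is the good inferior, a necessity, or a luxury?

-0.79; inferior

%ΔQ = (5282 − 5737)/[( 5737 + 5282)/2] = -455/5509.5 = -0.082584…
%ΔIncome = (78270 − 70480)/[( 70480 + 78270)/2] = 7790/74375 = 0.104739…
E_income = (-455/5509.5) / (7790/74375) = -0.7884…
E_income < 0 ⇒ inferior good.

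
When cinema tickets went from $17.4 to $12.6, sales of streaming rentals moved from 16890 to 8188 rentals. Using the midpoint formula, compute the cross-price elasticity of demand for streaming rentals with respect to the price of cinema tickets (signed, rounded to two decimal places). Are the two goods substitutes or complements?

%ΔQ_{streaming rentals} = (8188 − 16890)/avg = -8702/12539 = -0.693994…
%ΔP_{cinema tickets} = (12.6 − 17.4)/avg = -4.8/15 = -0.32
E_cross = (-8702/12539) / (-4.8/15) = 2.1687…
E_cross > 0 ⇒ the goods are substitutes.

2.17; substitutes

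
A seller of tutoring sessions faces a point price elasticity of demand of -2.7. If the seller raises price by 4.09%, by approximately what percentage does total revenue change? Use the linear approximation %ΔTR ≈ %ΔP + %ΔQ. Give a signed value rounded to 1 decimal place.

-7.0%

%ΔQ ≈ Ed × %ΔP = (-2.7) × (+4.09%) = -11.0430%
%ΔTR ≈ %ΔP + %ΔQ = (+4.09%) + (-11.0430%) = -6.9530%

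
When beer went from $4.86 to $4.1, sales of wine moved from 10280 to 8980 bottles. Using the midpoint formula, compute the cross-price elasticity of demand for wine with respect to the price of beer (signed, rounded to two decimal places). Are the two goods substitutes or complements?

0.80; substitutes

%ΔQ_{wine} = (8980 − 10280)/avg = -1300/9630 = -0.134994…
%ΔP_{beer} = (4.1 − 4.86)/avg = -0.76/4.48 = -0.169642…
E_cross = (-1300/9630) / (-0.76/4.48) = 0.7957…
E_cross > 0 ⇒ the goods are substitutes.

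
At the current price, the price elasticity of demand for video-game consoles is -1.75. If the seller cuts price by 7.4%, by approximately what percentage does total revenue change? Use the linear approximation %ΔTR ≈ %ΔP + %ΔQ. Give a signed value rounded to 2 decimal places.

+5.55%

%ΔQ ≈ Ed × %ΔP = (-1.75) × (-7.4%) = +12.9500%
%ΔTR ≈ %ΔP + %ΔQ = (-7.4%) + (+12.9500%) = +5.5500%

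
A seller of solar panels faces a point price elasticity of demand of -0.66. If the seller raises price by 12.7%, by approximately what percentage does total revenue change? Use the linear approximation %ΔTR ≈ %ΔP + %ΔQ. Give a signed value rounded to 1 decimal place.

%ΔQ ≈ Ed × %ΔP = (-0.66) × (+12.7%) = -8.3820%
%ΔTR ≈ %ΔP + %ΔQ = (+12.7%) + (-8.3820%) = +4.3180%

+4.3%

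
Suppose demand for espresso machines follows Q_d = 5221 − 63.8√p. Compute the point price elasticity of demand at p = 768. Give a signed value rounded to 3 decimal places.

dQ_d/dp = −63.8/(2√p) = -1.15109. At p = 768, Q_d = 3452.92.
Ed = (dQ_d/dp)·(p/Q_d) = (-1.15109) × (768/3452.92) = -0.25602…

-0.256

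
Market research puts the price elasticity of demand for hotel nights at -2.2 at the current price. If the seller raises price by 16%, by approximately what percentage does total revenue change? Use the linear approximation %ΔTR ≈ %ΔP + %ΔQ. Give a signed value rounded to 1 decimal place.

-19.2%

%ΔQ ≈ Ed × %ΔP = (-2.2) × (+16%) = -35.2000%
%ΔTR ≈ %ΔP + %ΔQ = (+16%) + (-35.2000%) = -19.2000%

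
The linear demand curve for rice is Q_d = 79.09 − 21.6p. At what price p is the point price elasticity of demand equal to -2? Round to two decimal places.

2.44

Ed = −21.6p/(79.09 − 21.6p). Set this equal to -2:
21.6p = 2·(79.09 − 21.6p) ⇒ 21.6p(1 + 2) = 2·79.09
p = 2·79.09 / (21.6·3) = 2.4410…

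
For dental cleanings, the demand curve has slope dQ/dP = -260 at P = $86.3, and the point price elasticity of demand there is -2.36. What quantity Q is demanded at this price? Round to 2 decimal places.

9507.63

Ed = (dQ/dP)·(P/Q) ⇒ Q = (dQ/dP)·P/Ed = (-260)·86.3/(-2.36) = 9507.6271…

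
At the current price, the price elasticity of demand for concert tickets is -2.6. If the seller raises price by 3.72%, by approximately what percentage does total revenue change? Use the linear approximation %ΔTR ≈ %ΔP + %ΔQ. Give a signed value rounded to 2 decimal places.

-5.95%

%ΔQ ≈ Ed × %ΔP = (-2.6) × (+3.72%) = -9.6720%
%ΔTR ≈ %ΔP + %ΔQ = (+3.72%) + (-9.6720%) = -5.9520%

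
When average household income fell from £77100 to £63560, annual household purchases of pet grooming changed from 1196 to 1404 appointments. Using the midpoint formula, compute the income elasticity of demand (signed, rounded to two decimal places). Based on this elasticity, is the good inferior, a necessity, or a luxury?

-0.83; inferior

%ΔQ = (1404 − 1196)/[( 1196 + 1404)/2] = 208/1300 = 0.16
%ΔIncome = (63560 − 77100)/[( 77100 + 63560)/2] = -13540/70330 = -0.192520…
E_income = (208/1300) / (-13540/70330) = -0.8310…
E_income < 0 ⇒ inferior good.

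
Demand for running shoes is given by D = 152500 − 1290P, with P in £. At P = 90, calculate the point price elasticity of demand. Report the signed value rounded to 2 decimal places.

-3.19

dD/dP = −1290. At P = 90, D = 152500 − 1290(90) = 36400.
Ed = (dD/dP)·(P/D) = −1290 × (90/36400) = -3.1895…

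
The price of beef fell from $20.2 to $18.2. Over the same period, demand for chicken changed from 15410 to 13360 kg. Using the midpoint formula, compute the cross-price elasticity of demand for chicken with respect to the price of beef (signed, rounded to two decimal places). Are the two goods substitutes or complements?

%ΔQ_{chicken} = (13360 − 15410)/avg = -2050/14385 = -0.142509…
%ΔP_{beef} = (18.2 − 20.2)/avg = -2/19.2 = -0.104166…
E_cross = (-2050/14385) / (-2/19.2) = 1.3680…
E_cross > 0 ⇒ the goods are substitutes.

1.37; substitutes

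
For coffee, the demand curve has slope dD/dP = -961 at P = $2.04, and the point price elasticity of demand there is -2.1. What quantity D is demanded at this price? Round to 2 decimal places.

933.54

Ed = (dD/dP)·(P/D) ⇒ D = (dD/dP)·P/Ed = (-961)·2.04/(-2.1) = 933.5428…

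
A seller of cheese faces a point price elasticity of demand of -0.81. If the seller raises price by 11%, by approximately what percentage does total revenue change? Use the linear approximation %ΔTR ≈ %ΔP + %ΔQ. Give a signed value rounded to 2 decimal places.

%ΔQ ≈ Ed × %ΔP = (-0.81) × (+11%) = -8.9100%
%ΔTR ≈ %ΔP + %ΔQ = (+11%) + (-8.9100%) = +2.0900%

+2.09%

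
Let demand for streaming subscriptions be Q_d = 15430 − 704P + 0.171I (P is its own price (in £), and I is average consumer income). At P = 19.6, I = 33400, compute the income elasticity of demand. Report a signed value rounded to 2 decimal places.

At the given values, Q_d = 15430 − 704(19.6) + 0.171(33400) = 7343.
∂Q_d/∂I = 0.171.
E = (0.171) × (33400/7343) = 0.7778…

0.78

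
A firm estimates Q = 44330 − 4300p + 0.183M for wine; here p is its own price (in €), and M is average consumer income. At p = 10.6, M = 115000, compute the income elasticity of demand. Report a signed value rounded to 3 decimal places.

At the given values, Q = 44330 − 4300(10.6) + 0.183(115000) = 19795.
∂Q/∂M = 0.183.
E = (0.183) × (115000/19795) = 1.06314…

1.063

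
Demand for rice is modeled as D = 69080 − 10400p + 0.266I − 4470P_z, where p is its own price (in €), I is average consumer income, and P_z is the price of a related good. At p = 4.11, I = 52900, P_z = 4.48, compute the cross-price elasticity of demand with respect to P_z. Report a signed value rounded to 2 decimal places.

-0.98

At the given values, D = 69080 − 10400(4.11) + 0.266(52900) − 4470(4.48) = 20381.8.
∂D/∂P_z = -4470.
E = (-4470) × (4.48/20381.8) = -0.9825…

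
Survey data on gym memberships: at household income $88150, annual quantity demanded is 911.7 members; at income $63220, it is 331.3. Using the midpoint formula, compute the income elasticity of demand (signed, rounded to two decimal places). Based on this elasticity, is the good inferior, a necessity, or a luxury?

2.84; luxury

%ΔQ = (331.3 − 911.7)/[( 911.7 + 331.3)/2] = -580.4/621.5 = -0.933869…
%ΔIncome = (63220 − 88150)/[( 88150 + 63220)/2] = -24930/75685 = -0.329391…
E_income = (-580.4/621.5) / (-24930/75685) = 2.8351…
E_income > 1 ⇒ normal good, luxury.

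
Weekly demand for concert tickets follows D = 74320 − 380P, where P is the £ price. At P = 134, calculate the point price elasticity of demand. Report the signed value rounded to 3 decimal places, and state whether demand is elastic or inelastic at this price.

-2.176; elastic

dD/dP = −380. At P = 134, D = 74320 − 380(134) = 23400.
Ed = (dD/dP)·(P/D) = −380 × (134/23400) = -2.17606…
|Ed| = 2.176 > 1, so demand is elastic.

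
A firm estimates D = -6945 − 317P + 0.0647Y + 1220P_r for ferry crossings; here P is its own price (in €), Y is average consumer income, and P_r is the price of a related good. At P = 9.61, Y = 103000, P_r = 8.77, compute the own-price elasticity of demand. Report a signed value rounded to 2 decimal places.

At the given values, D = -6945 − 317(9.61) + 0.0647(103000) + 1220(8.77) = 7372.13.
∂D/∂P = −317.
E = (-317) × (9.61/7372.13) = -0.4132…

-0.41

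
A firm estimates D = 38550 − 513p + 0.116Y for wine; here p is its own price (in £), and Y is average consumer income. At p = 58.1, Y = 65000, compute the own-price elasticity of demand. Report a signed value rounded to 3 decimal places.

At the given values, D = 38550 − 513(58.1) + 0.116(65000) = 16284.7.
∂D/∂p = −513.
E = (-513) × (58.1/16284.7) = -1.83026…

-1.830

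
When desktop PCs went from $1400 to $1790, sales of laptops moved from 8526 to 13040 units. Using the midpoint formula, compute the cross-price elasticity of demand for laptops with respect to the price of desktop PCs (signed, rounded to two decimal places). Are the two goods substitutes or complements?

%ΔQ_{laptops} = (13040 − 8526)/avg = 4514/10783 = 0.418621…
%ΔP_{desktop PCs} = (1790 − 1400)/avg = 390/1595 = 0.244514…
E_cross = (4514/10783) / (390/1595) = 1.7120…
E_cross > 0 ⇒ the goods are substitutes.

1.71; substitutes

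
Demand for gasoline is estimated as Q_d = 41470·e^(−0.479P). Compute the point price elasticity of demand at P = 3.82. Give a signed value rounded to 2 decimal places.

dQ_d/dP = −0.479·Q_d = -3187.18. At P = 3.82, Q_d = 6653.81.
Ed = (dQ_d/dP)·(P/Q_d) = (-3187.18) × (3.82/6653.81) = -1.8297…

-1.83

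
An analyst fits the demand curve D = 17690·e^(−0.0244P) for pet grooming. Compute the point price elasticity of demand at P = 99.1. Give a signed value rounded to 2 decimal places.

dD/dP = −0.0244·D = -38.4571. At P = 99.1, D = 1576.11.
Ed = (dD/dP)·(P/D) = (-38.4571) × (99.1/1576.11) = -2.4180…

-2.42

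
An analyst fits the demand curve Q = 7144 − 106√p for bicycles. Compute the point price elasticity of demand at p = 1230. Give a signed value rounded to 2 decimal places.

dQ/dp = −106/(2√p) = -1.5112. At p = 1230, Q = 3426.44.
Ed = (dQ/dp)·(p/Q) = (-1.5112) × (1230/3426.44) = -0.5424…

-0.54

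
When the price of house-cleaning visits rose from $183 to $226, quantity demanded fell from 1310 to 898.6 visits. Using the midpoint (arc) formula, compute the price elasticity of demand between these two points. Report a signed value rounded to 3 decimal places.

%ΔQ = (898.6 − 1310) / [(1310 + 898.6)/2] = -411.4/1104.3 = -0.372543…
%ΔP = (226 − 183) / [(183 + 226)/2] = 43/204.5 = 0.210268…
Arc Ed = %ΔQ / %ΔP = (-411.4/1104.3) / (43/204.5) = -1.77174…

-1.772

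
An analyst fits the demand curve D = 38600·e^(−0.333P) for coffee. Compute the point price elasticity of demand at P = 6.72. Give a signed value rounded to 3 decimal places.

-2.238

dD/dP = −0.333·D = -1371.46. At P = 6.72, D = 4118.51.
Ed = (dD/dP)·(P/D) = (-1371.46) × (6.72/4118.51) = -2.23776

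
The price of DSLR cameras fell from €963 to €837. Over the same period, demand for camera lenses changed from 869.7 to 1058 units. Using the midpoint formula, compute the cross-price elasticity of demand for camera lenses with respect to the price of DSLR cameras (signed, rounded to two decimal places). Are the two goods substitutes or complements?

%ΔQ_{camera lenses} = (1058 − 869.7)/avg = 188.3/963.85 = 0.195362…
%ΔP_{DSLR cameras} = (837 − 963)/avg = -126/900 = -0.14
E_cross = (188.3/963.85) / (-126/900) = -1.3954…
E_cross < 0 ⇒ the goods are complements.

-1.40; complements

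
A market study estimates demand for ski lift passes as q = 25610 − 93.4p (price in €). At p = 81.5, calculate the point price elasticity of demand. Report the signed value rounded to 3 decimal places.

dq/dp = −93.4. At p = 81.5, q = 25610 − 93.4(81.5) = 17997.9.
Ed = (dq/dp)·(p/q) = −93.4 × (81.5/17997.9) = -0.42294…

-0.423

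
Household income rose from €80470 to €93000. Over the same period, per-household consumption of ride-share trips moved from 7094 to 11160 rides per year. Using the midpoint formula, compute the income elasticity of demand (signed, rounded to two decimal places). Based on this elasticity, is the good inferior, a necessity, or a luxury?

3.08; luxury

%ΔQ = (11160 − 7094)/[( 7094 + 11160)/2] = 4066/9127 = 0.445491…
%ΔIncome = (93000 − 80470)/[( 80470 + 93000)/2] = 12530/86735 = 0.144463…
E_income = (4066/9127) / (12530/86735) = 3.0837…
E_income > 1 ⇒ normal good, luxury.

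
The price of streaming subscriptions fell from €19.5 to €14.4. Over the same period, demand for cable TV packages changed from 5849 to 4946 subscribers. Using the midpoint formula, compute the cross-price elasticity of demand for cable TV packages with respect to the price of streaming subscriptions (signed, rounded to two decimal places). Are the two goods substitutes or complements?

0.56; substitutes

%ΔQ_{cable TV packages} = (4946 − 5849)/avg = -903/5397.5 = -0.167299…
%ΔP_{streaming subscriptions} = (14.4 − 19.5)/avg = -5.1/16.95 = -0.300884…
E_cross = (-903/5397.5) / (-5.1/16.95) = 0.5560…
E_cross > 0 ⇒ the goods are substitutes.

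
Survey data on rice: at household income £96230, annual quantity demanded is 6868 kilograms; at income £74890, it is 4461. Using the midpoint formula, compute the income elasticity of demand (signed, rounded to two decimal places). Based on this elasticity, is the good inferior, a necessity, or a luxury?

1.70; luxury

%ΔQ = (4461 − 6868)/[( 6868 + 4461)/2] = -2407/5664.5 = -0.424927…
%ΔIncome = (74890 − 96230)/[( 96230 + 74890)/2] = -21340/85560 = -0.249415…
E_income = (-2407/5664.5) / (-21340/85560) = 1.7036…
E_income > 1 ⇒ normal good, luxury.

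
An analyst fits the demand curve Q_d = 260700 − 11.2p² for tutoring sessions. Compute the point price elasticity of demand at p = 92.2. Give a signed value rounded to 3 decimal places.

dQ_d/dp = −2·11.2·p = -2065.28. At p = 92.2, Q_d = 165490.592.
Ed = (dQ_d/dp)·(p/Q_d) = (-2065.28) × (92.2/165490.592) = -1.15063…

-1.151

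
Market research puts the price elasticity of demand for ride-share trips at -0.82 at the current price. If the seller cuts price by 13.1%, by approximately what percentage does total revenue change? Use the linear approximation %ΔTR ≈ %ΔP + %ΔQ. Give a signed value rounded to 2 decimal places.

%ΔQ ≈ Ed × %ΔP = (-0.82) × (-13.1%) = +10.7420%
%ΔTR ≈ %ΔP + %ΔQ = (-13.1%) + (+10.7420%) = -2.3580%

-2.36%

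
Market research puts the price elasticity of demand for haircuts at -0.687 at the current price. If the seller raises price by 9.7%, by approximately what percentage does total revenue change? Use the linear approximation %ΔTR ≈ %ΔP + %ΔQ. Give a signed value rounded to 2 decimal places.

%ΔQ ≈ Ed × %ΔP = (-0.687) × (+9.7%) = -6.6639%
%ΔTR ≈ %ΔP + %ΔQ = (+9.7%) + (-6.6639%) = +3.0361%

+3.04%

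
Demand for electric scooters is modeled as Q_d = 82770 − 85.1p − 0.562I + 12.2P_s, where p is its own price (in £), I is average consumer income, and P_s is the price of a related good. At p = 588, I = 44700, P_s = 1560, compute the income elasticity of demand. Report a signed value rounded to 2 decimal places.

-0.94

At the given values, Q_d = 82770 − 85.1(588) − 0.562(44700) + 12.2(1560) = 26641.8.
∂Q_d/∂I = -0.562.
E = (-0.562) × (44700/26641.8) = -0.9429…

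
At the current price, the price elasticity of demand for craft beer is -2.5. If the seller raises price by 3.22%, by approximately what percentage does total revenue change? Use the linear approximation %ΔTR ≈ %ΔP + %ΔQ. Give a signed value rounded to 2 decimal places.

%ΔQ ≈ Ed × %ΔP = (-2.5) × (+3.22%) = -8.0500%
%ΔTR ≈ %ΔP + %ΔQ = (+3.22%) + (-8.0500%) = -4.8300%

-4.83%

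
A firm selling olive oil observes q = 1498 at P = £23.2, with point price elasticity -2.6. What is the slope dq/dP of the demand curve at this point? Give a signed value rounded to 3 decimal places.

-167.879

Ed = (dq/dP)·(P/q) ⇒ dq/dP = Ed·q/P = (-2.6)·1498/23.2 = -167.87931…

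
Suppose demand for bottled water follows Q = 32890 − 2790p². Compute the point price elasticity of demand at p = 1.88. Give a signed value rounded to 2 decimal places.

dQ/dp = −2·2790·p = -10490.4. At p = 1.88, Q = 23029.024.
Ed = (dQ/dp)·(p/Q) = (-10490.4) × (1.88/23029.024) = -0.8563…

-0.86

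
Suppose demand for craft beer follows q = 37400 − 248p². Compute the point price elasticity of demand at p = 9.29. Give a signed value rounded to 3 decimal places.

-2.676

dq/dp = −2·248·p = -4607.84. At p = 9.29, q = 15996.5832.
Ed = (dq/dp)·(p/q) = (-4607.84) × (9.29/15996.5832) = -2.67599…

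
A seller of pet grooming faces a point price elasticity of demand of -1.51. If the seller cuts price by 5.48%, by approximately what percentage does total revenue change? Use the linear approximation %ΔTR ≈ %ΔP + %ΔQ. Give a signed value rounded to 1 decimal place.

+2.8%

%ΔQ ≈ Ed × %ΔP = (-1.51) × (-5.48%) = +8.2748%
%ΔTR ≈ %ΔP + %ΔQ = (-5.48%) + (+8.2748%) = +2.7948%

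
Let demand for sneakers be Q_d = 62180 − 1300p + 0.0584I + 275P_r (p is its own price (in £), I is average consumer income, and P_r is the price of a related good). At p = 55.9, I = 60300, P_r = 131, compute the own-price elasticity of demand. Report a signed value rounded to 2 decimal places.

-2.50

At the given values, Q_d = 62180 − 1300(55.9) + 0.0584(60300) + 275(131) = 29056.52.
∂Q_d/∂p = −1300.
E = (-1300) × (55.9/29056.52) = -2.5009…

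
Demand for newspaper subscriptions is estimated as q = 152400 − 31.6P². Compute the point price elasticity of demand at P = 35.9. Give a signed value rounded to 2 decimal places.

dq/dP = −2·31.6·P = -2268.88. At P = 35.9, q = 111673.604.
Ed = (dq/dP)·(P/q) = (-2268.88) × (35.9/111673.604) = -0.7293…

-0.73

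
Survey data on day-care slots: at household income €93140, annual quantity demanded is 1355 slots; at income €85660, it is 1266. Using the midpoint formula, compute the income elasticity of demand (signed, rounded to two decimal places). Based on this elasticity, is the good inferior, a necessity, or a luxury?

0.81; necessity

%ΔQ = (1266 − 1355)/[( 1355 + 1266)/2] = -89/1310.5 = -0.067913…
%ΔIncome = (85660 − 93140)/[( 93140 + 85660)/2] = -7480/89400 = -0.083668…
E_income = (-89/1310.5) / (-7480/89400) = 0.8116…
0 < E_income < 1 ⇒ normal good, necessity.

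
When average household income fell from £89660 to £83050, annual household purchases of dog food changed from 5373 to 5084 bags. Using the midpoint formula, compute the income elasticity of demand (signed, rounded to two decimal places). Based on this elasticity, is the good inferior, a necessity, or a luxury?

0.72; necessity

%ΔQ = (5084 − 5373)/[( 5373 + 5084)/2] = -289/5228.5 = -0.055273…
%ΔIncome = (83050 − 89660)/[( 89660 + 83050)/2] = -6610/86355 = -0.076544…
E_income = (-289/5228.5) / (-6610/86355) = 0.7221…
0 < E_income < 1 ⇒ normal good, necessity.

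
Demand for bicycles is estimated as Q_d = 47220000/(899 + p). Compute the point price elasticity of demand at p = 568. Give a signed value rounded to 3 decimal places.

-0.387

dQ_d/dp = −47220000/(899 + p)² = -21.9415. At p = 568, Q_d = 32188.1.
Ed = (dQ_d/dp)·(p/Q_d) = (-21.9415) × (568/32188.1) = -0.38718…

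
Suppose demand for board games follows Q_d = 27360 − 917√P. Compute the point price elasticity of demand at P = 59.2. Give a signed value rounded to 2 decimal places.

-0.17

dQ_d/dP = −917/(2√P) = -59.5907. At P = 59.2, Q_d = 20304.5.
Ed = (dQ_d/dP)·(P/Q_d) = (-59.5907) × (59.2/20304.5) = -0.1737…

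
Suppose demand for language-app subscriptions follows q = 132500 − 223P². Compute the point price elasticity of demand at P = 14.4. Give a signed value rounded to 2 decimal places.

dq/dP = −2·223·P = -6422.4. At P = 14.4, q = 86258.72.
Ed = (dq/dP)·(P/q) = (-6422.4) × (14.4/86258.72) = -1.0721…

-1.07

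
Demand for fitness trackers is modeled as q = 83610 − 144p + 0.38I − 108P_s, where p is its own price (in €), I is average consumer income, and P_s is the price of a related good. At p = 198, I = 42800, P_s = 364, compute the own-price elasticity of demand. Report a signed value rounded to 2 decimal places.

At the given values, q = 83610 − 144(198) + 0.38(42800) − 108(364) = 32050.
∂q/∂p = −144.
E = (-144) × (198/32050) = -0.8896…

-0.89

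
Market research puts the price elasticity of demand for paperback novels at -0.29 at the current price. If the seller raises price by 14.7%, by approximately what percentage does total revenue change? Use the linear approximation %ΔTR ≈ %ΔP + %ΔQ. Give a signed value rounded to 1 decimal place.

%ΔQ ≈ Ed × %ΔP = (-0.29) × (+14.7%) = -4.2630%
%ΔTR ≈ %ΔP + %ΔQ = (+14.7%) + (-4.2630%) = +10.4370%

+10.4%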